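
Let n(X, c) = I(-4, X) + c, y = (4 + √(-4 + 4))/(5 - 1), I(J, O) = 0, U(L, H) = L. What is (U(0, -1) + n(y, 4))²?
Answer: 16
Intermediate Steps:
y = 1 (y = (4 + √0)/4 = (4 + 0)*(¼) = 4*(¼) = 1)
n(X, c) = c (n(X, c) = 0 + c = c)
(U(0, -1) + n(y, 4))² = (0 + 4)² = 4² = 16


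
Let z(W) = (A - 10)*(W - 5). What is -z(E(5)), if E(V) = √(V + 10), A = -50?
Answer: -300 + 60*√15 ≈ -67.621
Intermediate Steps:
E(V) = √(10 + V)
z(W) = 300 - 60*W (z(W) = (-50 - 10)*(W - 5) = -60*(-5 + W) = 300 - 60*W)
-z(E(5)) = -(300 - 60*√(10 + 5)) = -(300 - 60*√15) = -300 + 60*√15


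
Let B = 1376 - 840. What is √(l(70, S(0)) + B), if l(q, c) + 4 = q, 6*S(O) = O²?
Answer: √602 ≈ 24.536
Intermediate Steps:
S(O) = O²/6
l(q, c) = -4 + q
B = 536
√(l(70, S(0)) + B) = √((-4 + 70) + 536) = √(66 + 536) = √602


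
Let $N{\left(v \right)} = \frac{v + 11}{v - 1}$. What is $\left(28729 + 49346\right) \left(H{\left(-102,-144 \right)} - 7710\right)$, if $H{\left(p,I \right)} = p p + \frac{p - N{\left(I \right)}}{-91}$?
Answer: $\frac{555304580595}{2639} \approx 2.1042 \cdot 10^{8}$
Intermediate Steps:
$N{\left(v \right)} = \frac{11 + v}{-1 + v}$
$H{\left(p,I \right)} = p^{2} - \frac{p}{91} + \frac{11 + I}{91 \left(-1 + I\right)}$ ($H{\left(p,I \right)} = p p + \frac{p - \frac{11 + I}{-1 + I}}{-91} = p^{2} + \left(p - \frac{11 + I}{-1 + I}\right) \left(- \frac{1}{91}\right) = p^{2} - \left(\frac{p}{91} - \frac{11 + I}{91 \left(-1 + I\right)}\right) = p^{2} - \frac{p}{91} + \frac{11 + I}{91 \left(-1 + I\right)}$)
$\left(28729 + 49346\right) \left(H{\left(-102,-144 \right)} - 7710\right) = \left(28729 + 49346\right) \left(\frac{11 - 144 - 102 \left(-1 - 144\right) \left(-1 + 91 \left(-102\right)\right)}{91 \left(-1 - 144\right)} - 7710\right) = 78075 \left(\frac{11 - 144 - - 14790 \left(-1 - 9282\right)}{91 \left(-145\right)} - 7710\right) = 78075 \left(\frac{1}{91} \left(- \frac{1}{145}\right) \left(11 - 144 - \left(-14790\right) \left(-9283\right)\right) - 7710\right) = 78075 \left(\frac{1}{91} \left(- \frac{1}{145}\right) \left(11 - 144 - 137295570\right) - 7710\right) = 78075 \left(\frac{1}{91} \left(- \frac{1}{145}\right) \left(-137295703\right) - 7710\right) = 78075 \left(\frac{137295703}{13195} - 7710\right) = 78075 \cdot \frac{35562253}{13195} = \frac{555304580595}{2639}$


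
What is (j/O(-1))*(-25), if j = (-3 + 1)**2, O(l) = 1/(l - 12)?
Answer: 1300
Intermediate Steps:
O(l) = 1/(-12 + l)
j = 4 (j = (-2)**2 = 4)
(j/O(-1))*(-25) = (4/1/(-12 - 1))*(-25) = (4/1/(-13))*(-25) = (4/(-1/13))*(-25) = -13*4*(-25) = -52*(-25) = 1300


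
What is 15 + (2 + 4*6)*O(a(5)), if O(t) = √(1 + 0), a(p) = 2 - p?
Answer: 41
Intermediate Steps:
O(t) = 1 (O(t) = √1 = 1)
15 + (2 + 4*6)*O(a(5)) = 15 + (2 + 4*6)*1 = 15 + (2 + 24)*1 = 15 + 26*1 = 15 + 26 = 41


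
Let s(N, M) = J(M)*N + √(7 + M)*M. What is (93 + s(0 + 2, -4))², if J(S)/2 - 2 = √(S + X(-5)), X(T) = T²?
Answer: (101 - 4*√3 + 4*√21)² ≈ 12634.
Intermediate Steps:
J(S) = 4 + 2*√(25 + S) (J(S) = 4 + 2*√(S + (-5)²) = 4 + 2*√(S + 25) = 4 + 2*√(25 + S))
s(N, M) = M*√(7 + M) + N*(4 + 2*√(25 + M)) (s(N, M) = (4 + 2*√(25 + M))*N + √(7 + M)*M = N*(4 + 2*√(25 + M)) + M*√(7 + M) = M*√(7 + M) + N*(4 + 2*√(25 + M)))
(93 + s(0 + 2, -4))² = (93 + (-4*√(7 - 4) + 2*(0 + 2)*(2 + √(25 - 4))))² = (93 + (-4*√3 + 2*2*(2 + √21)))² = (93 + (-4*√3 + (8 + 4*√21)))² = (93 + (8 - 4*√3 + 4*√21))² = (101 - 4*√3 + 4*√21)²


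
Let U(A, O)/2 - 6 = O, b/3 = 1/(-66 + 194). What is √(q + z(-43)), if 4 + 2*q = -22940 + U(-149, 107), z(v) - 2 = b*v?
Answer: 5*I*√116306/16 ≈ 106.57*I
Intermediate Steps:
b = 3/128 (b = 3/(-66 + 194) = 3/128 ≈ 0.023438)
z(v) = 2 + 3*v/128
U(A, O) = 12 + 2*O
q = -11359 (q = -2 + (-22940 + (12 + 2*107))/2 = -2 + (-22940 + (12 + 214))/2 = -2 + (-22940 + 226)/2 = -2 + (½)*(-22714) = -2 - 11357 = -11359)
√(q + z(-43)) = √(-11359 + (2 + (3/128)*(-43))) = √(-11359 + (2 - 129/128)) = √(-11359 + 127/128) = √(-1453825/128) = 5*I*√116306/16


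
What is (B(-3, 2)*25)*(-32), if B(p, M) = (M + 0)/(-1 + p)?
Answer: 400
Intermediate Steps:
B(p, M) = M/(-1 + p)
(B(-3, 2)*25)*(-32) = ((2/(-1 - 3))*25)*(-32) = ((2/(-4))*25)*(-32) = ((2*(-1/4))*25)*(-32) = -1/2*25*(-32) = -25/2*(-32) = 400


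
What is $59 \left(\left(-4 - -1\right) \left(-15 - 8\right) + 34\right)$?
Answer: $6077$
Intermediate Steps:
$59 \left(\left(-4 - -1\right) \left(-15 - 8\right) + 34\right) = 59 \left(\left(-4 + 1\right) \left(-15 - 8\right) + 34\right) = 59 \left(\left(-3\right) \left(-23\right) + 34\right) = 59 \left(69 + 34\right) = 59 \cdot 103 = 6077$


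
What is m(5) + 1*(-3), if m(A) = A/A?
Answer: -2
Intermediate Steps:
m(A) = 1
m(5) + 1*(-3) = 1 + 1*(-3) = 1 - 3 = -2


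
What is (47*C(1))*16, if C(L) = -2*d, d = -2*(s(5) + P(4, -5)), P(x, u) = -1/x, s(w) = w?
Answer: 14288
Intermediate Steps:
d = -19/2 (d = -2*(5 - 1/4) = -2*(5 - 1*¼) = -2*(5 - ¼) = -2*19/4 = -19/2 ≈ -9.5000)
C(L) = 19 (C(L) = -2*(-19/2) = 19)
(47*C(1))*16 = (47*19)*16 = 893*16 = 14288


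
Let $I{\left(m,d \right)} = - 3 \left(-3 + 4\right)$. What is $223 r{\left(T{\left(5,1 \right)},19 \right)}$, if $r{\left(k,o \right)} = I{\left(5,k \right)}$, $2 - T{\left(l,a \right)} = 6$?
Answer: $-669$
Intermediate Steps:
$I{\left(m,d \right)} = -3$ ($I{\left(m,d \right)} = \left(-3\right) 1 = -3$)
$T{\left(l,a \right)} = -4$ ($T{\left(l,a \right)} = 2 - 6 = -4$)
$r{\left(k,o \right)} = -3$
$223 r{\left(T{\left(5,1 \right)},19 \right)} = 223 \left(-3\right) = -669$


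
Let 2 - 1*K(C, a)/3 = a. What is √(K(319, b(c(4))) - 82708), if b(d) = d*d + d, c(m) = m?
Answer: I*√82762 ≈ 287.68*I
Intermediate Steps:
b(d) = d + d² (b(d) = d² + d = d + d²)
K(C, a) = 6 - 3*a
√(K(319, b(c(4))) - 82708) = √((6 - 12*(1 + 4)) - 82708) = √((6 - 12*5) - 82708) = √((6 - 3*20) - 82708) = √((6 - 60) - 82708) = √(-54 - 82708) = √(-82762) = I*√82762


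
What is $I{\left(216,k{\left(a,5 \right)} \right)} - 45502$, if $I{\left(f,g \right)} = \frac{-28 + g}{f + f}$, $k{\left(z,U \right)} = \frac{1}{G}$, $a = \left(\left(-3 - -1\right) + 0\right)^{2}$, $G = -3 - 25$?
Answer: $- \frac{550392977}{12096} \approx -45502.0$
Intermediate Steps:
$G = -28$ ($G = -3 - 25 = -28$)
$a = 4$ ($a = \left(\left(-3 + 1\right) + 0\right)^{2} = \left(-2 + 0\right)^{2} = \left(-2\right)^{2} = 4$)
$k{\left(z,U \right)} = - \frac{1}{28}$ ($k{\left(z,U \right)} = \frac{1}{-28} = - \frac{1}{28}$)
$I{\left(f,g \right)} = \frac{-28 + g}{2 f}$
$I{\left(216,k{\left(a,5 \right)} \right)} - 45502 = \frac{-28 - \frac{1}{28}}{2 \cdot 216} - 45502 = \frac{1}{2} \cdot \frac{1}{216} \left(- \frac{785}{28}\right) - 45502 = - \frac{785}{12096} - 45502 = - \frac{550392977}{12096}$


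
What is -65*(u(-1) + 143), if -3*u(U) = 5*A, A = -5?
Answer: -29510/3 ≈ -9836.7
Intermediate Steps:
u(U) = 25/3 (u(U) = -5*(-5)/3 = -1/3*(-25) = 25/3)
-65*(u(-1) + 143) = -65*(25/3 + 143) = -65*454/3 = -29510/3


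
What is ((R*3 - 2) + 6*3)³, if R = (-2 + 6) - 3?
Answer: 6859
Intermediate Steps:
R = 1 (R = 4 - 3 = 1)
((R*3 - 2) + 6*3)³ = ((1*3 - 2) + 6*3)³ = ((3 - 2) + 18)³ = (1 + 18)³ = 19³ = 6859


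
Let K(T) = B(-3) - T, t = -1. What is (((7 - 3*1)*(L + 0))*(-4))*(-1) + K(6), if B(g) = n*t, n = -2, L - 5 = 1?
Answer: 92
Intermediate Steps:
L = 6 (L = 5 + 1 = 6)
B(g) = 2 (B(g) = -2*(-1) = 2)
K(T) = 2 - T
(((7 - 3*1)*(L + 0))*(-4))*(-1) + K(6) = (((7 - 3*1)*(6 + 0))*(-4))*(-1) + (2 - 1*6) = (((7 - 3)*6)*(-4))*(-1) + (2 - 6) = ((4*6)*(-4))*(-1) - 4 = (24*(-4))*(-1) - 4 = -96*(-1) - 4 = 96 - 4 = 92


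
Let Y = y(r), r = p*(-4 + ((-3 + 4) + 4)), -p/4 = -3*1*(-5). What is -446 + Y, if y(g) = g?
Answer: -506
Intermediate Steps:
p = -60 (p = -4*(-3*1)*(-5) = -(-12)*(-5) = -4*15 = -60)
r = -60 (r = -60*(-4 + ((-3 + 4) + 4)) = -60*(-4 + (1 + 4)) = -60*(-4 + 5) = -60*1 = -60)
Y = -60
-446 + Y = -446 - 60 = -506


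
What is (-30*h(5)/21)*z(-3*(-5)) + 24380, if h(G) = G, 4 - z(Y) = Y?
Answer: 171210/7 ≈ 24459.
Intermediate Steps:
z(Y) = 4 - Y
(-30*h(5)/21)*z(-3*(-5)) + 24380 = (-150/21)*(4 - (-3)*(-5)) + 24380 = (-150/21)*(4 - 1*15) + 24380 = (-30*5/21)*(4 - 15) + 24380 = -50/7*(-11) + 24380 = 550/7 + 24380 = 171210/7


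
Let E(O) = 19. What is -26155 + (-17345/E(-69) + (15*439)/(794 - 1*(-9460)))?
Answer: -1757801515/64942 ≈ -27067.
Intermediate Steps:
-26155 + (-17345/E(-69) + (15*439)/(794 - 1*(-9460))) = -26155 + (-17345/19 + (15*439)/(794 - 1*(-9460))) = -26155 + (-17345*1/19 + 6585/(794 + 9460)) = -26155 + (-17345/19 + 6585/10254) = -26155 + (-17345/19 + 6585*(1/10254)) = -26155 + (-17345/19 + 2195/3418) = -26155 - 59243505/64942 = -1757801515/64942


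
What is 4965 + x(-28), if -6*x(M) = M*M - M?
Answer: 14489/3 ≈ 4829.7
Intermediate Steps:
x(M) = -M**2/6 + M/6 (x(M) = -(M*M - M)/6 = -(M**2 - M)/6 = -M**2/6 + M/6)
4965 + x(-28) = 4965 + (1/6)*(-28)*(1 - 1*(-28)) = 4965 + (1/6)*(-28)*(1 + 28) = 4965 + (1/6)*(-28)*29 = 4965 - 406/3 = 14489/3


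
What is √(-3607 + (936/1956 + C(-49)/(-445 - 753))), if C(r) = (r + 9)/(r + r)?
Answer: I*√1684664781432891/683459 ≈ 60.054*I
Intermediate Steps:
C(r) = (9 + r)/(2*r) (C(r) = (9 + r)/((2*r)) = (9 + r)*(1/(2*r)) = (9 + r)/(2*r))
√(-3607 + (936/1956 + C(-49)/(-445 - 753))) = √(-3607 + (936/1956 + ((½)*(9 - 49)/(-49))/(-445 - 753))) = √(-3607 + (936*(1/1956) + ((½)*(-1/49)*(-40))/(-1198))) = √(-3607 + (78/163 + (20/49)*(-1/1198))) = √(-3607 + (78/163 - 10/29351)) = √(-3607 + 2287748/4784213) = √(-17254368543/4784213) = I*√1684664781432891/683459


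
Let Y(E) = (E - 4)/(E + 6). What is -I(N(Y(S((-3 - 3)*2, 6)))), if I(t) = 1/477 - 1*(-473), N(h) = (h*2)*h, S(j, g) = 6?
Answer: -225622/477 ≈ -473.00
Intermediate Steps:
Y(E) = (-4 + E)/(6 + E)
N(h) = 2*h**2 (N(h) = (2*h)*h = 2*h**2)
I(t) = 225622/477 (I(t) = 1/477 + 473 = 225622/477)
-I(N(Y(S((-3 - 3)*2, 6)))) = -1*225622/477 = -225622/477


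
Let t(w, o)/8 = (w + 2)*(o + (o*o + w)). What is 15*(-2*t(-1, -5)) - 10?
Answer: -4570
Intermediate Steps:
t(w, o) = 8*(2 + w)*(o + w + o**2) (t(w, o) = 8*((w + 2)*(o + (o*o + w))) = 8*((2 + w)*(o + (o**2 + w))) = 8*((2 + w)*(o + (w + o**2))) = 8*((2 + w)*(o + w + o**2)) = 8*(2 + w)*(o + w + o**2))
15*(-2*t(-1, -5)) - 10 = 15*(-2*(8*(-1)**2 + 16*(-5) + 16*(-1) + 16*(-5)**2 + 8*(-5)*(-1) + 8*(-1)*(-5)**2)) - 10 = 15*(-2*(8*1 - 80 - 16 + 16*25 + 40 + 8*(-1)*25)) - 10 = 15*(-2*(8 - 80 - 16 + 400 + 40 - 200)) - 10 = 15*(-2*152) - 10 = 15*(-304) - 10 = -4560 - 10 = -4570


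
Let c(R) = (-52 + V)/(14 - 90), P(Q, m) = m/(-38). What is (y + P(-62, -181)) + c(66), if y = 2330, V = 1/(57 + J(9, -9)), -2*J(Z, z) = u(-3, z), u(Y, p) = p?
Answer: 287260/123 ≈ 2335.4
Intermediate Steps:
J(Z, z) = -z/2
V = 2/123 (V = 1/(57 - ½*(-9)) = 1/(57 + 9/2) = 1/(123/2) = 2/123 ≈ 0.016260)
P(Q, m) = -m/38 (P(Q, m) = m*(-1/38) = -m/38)
c(R) = 3197/4674 (c(R) = (-52 + 2/123)/(14 - 90) = -6394/123/(-76) = -6394/123*(-1/76) = 3197/4674)
(y + P(-62, -181)) + c(66) = (2330 - 1/38*(-181)) + 3197/4674 = (2330 + 181/38) + 3197/4674 = 88721/38 + 3197/4674 = 287260/123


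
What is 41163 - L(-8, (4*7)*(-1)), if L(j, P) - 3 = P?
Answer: 41188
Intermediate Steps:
L(j, P) = 3 + P
41163 - L(-8, (4*7)*(-1)) = 41163 - (3 + (4*7)*(-1)) = 41163 - (3 + 28*(-1)) = 41163 - (3 - 28) = 41163 - 1*(-25) = 41163 + 25 = 41188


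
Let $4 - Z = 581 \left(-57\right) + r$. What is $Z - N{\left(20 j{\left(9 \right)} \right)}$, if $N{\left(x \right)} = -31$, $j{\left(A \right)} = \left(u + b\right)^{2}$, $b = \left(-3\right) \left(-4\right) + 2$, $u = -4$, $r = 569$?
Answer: $32583$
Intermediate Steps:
$b = 14$ ($b = 12 + 2 = 14$)
$j{\left(A \right)} = 100$ ($j{\left(A \right)} = \left(-4 + 14\right)^{2} = 10^{2} = 100$)
$Z = 32552$ ($Z = 4 - \left(581 \left(-57\right) + 569\right) = 4 - \left(-33117 + 569\right) = 4 - -32548 = 4 + 32548 = 32552$)
$Z - N{\left(20 j{\left(9 \right)} \right)} = 32552 - -31 = 32552 + 31 = 32583$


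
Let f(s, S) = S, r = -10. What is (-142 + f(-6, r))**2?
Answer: 23104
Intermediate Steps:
(-142 + f(-6, r))**2 = (-142 - 10)**2 = (-152)**2 = 23104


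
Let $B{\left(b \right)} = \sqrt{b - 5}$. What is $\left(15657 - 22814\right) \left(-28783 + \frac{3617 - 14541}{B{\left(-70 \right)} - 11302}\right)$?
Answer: $\frac{26312575035231213}{127735279} - \frac{390915340 i \sqrt{3}}{127735279} \approx 2.0599 \cdot 10^{8} - 5.3007 i$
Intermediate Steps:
$B{\left(b \right)} = \sqrt{-5 + b}$
$\left(15657 - 22814\right) \left(-28783 + \frac{3617 - 14541}{B{\left(-70 \right)} - 11302}\right) = \left(15657 - 22814\right) \left(-28783 + \frac{3617 - 14541}{\sqrt{-5 - 70} - 11302}\right) = - 7157 \left(-28783 - \frac{10924}{\sqrt{-75} - 11302}\right) = - 7157 \left(-28783 - \frac{10924}{5 i \sqrt{3} - 11302}\right) = - 7157 \left(-28783 - \frac{10924}{-11302 + 5 i \sqrt{3}}\right) = 205999931 + \frac{78183068}{-11302 + 5 i \sqrt{3}}$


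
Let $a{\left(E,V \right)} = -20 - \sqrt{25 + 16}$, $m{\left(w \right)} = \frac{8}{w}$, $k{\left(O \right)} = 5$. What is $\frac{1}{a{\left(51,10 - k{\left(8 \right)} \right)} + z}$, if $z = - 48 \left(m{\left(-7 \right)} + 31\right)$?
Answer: $- \frac{71204}{103467575} + \frac{49 \sqrt{41}}{103467575} \approx -0.00068514$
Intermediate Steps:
$z = - \frac{10032}{7}$ ($z = - 48 \left(\frac{8}{-7} + 31\right) = - 48 \left(8 \left(- \frac{1}{7}\right) + 31\right) = - 48 \left(- \frac{8}{7} + 31\right) = \left(-48\right) \frac{209}{7} = - \frac{10032}{7} \approx -1433.1$)
$a{\left(E,V \right)} = -20 - \sqrt{41}$
$\frac{1}{a{\left(51,10 - k{\left(8 \right)} \right)} + z} = \frac{1}{\left(-20 - \sqrt{41}\right) - \frac{10032}{7}} = \frac{1}{- \frac{10172}{7} - \sqrt{41}}$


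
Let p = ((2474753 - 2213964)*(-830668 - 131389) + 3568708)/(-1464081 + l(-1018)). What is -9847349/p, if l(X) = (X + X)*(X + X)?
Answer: 5280571969807/50178062853 ≈ 105.24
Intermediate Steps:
l(X) = 4*X**2 (l(X) = (2*X)*(2*X) = 4*X**2)
p = -50178062853/536243 (p = ((2474753 - 2213964)*(-830668 - 131389) + 3568708)/(-1464081 + 4*(-1018)**2) = (260789*(-962057) + 3568708)/(-1464081 + 4*1036324) = (-250893882973 + 3568708)/(-1464081 + 4145296) = -250890314265/2681215 = -250890314265*1/2681215 = -50178062853/536243 ≈ -93573.)
-9847349/p = -9847349/(-50178062853/536243) = -9847349*(-536243/50178062853) = 5280571969807/50178062853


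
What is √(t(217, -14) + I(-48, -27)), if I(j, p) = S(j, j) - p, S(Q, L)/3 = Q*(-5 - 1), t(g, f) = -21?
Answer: √870 ≈ 29.496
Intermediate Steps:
S(Q, L) = -18*Q (S(Q, L) = 3*(Q*(-5 - 1)) = 3*(Q*(-6)) = 3*(-6*Q) = -18*Q)
I(j, p) = -p - 18*j (I(j, p) = -18*j - p = -p - 18*j)
√(t(217, -14) + I(-48, -27)) = √(-21 + (-1*(-27) - 18*(-48))) = √(-21 + (27 + 864)) = √(-21 + 891) = √870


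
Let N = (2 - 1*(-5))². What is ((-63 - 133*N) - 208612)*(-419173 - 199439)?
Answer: 133120353504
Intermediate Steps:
N = 49 (N = (2 + 5)² = 7² = 49)
((-63 - 133*N) - 208612)*(-419173 - 199439) = ((-63 - 133*49) - 208612)*(-419173 - 199439) = ((-63 - 6517) - 208612)*(-618612) = (-6580 - 208612)*(-618612) = -215192*(-618612) = 133120353504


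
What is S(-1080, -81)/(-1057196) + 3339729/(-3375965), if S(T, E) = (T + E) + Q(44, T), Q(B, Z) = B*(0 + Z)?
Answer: -3366402787719/3569056694140 ≈ -0.94322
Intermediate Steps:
Q(B, Z) = B*Z
S(T, E) = E + 45*T (S(T, E) = (T + E) + 44*T = (E + T) + 44*T = E + 45*T)
S(-1080, -81)/(-1057196) + 3339729/(-3375965) = (-81 + 45*(-1080))/(-1057196) + 3339729/(-3375965) = (-81 - 48600)*(-1/1057196) + 3339729*(-1/3375965) = -48681*(-1/1057196) - 3339729/3375965 = 48681/1057196 - 3339729/3375965 = -3366402787719/3569056694140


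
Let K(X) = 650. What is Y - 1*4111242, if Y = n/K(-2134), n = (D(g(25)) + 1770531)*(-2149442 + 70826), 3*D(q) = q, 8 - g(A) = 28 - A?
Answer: -1841464918378/325 ≈ -5.6660e+9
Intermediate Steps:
g(A) = -20 + A (g(A) = 8 - (28 - A) = 8 + (-28 + A) = -20 + A)
D(q) = q/3
n = -3680257529456 (n = ((-20 + 25)/3 + 1770531)*(-2149442 + 70826) = ((⅓)*5 + 1770531)*(-2078616) = (5/3 + 1770531)*(-2078616) = (5311598/3)*(-2078616) = -3680257529456)
Y = -1840128764728/325 (Y = -3680257529456/650 = -3680257529456*1/650 = -1840128764728/325 ≈ -5.6619e+9)
Y - 1*4111242 = -1840128764728/325 - 1*4111242 = -1840128764728/325 - 4111242 = -1841464918378/325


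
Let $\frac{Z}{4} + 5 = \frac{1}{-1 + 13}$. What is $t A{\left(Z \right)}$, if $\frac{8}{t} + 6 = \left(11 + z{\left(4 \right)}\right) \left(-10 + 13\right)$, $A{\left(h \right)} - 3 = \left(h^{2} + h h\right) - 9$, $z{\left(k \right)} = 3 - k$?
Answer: $\frac{6908}{27} \approx 255.85$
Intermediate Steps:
$Z = - \frac{59}{3}$ ($Z = -20 + \frac{4}{-1 + 13} = -20 + \frac{4}{12} = -20 + 4 \cdot \frac{1}{12} = -20 + \frac{1}{3} = - \frac{59}{3} \approx -19.667$)
$A{\left(h \right)} = -6 + 2 h^{2}$ ($A{\left(h \right)} = 3 - \left(9 - h^{2} - h h\right) = 3 + \left(\left(h^{2} + h^{2}\right) - 9\right) = 3 + \left(2 h^{2} - 9\right) = 3 + \left(-9 + 2 h^{2}\right) = -6 + 2 h^{2}$)
$t = \frac{1}{3}$ ($t = \frac{8}{-6 + \left(11 + \left(3 - 4\right)\right) \left(-10 + 13\right)} = \frac{8}{-6 + \left(11 + \left(3 - 4\right)\right) 3} = \frac{8}{-6 + \left(11 - 1\right) 3} = \frac{8}{-6 + 10 \cdot 3} = \frac{8}{-6 + 30} = \frac{8}{24} = 8 \cdot \frac{1}{24} = \frac{1}{3} \approx 0.33333$)
$t A{\left(Z \right)} = \frac{-6 + 2 \left(- \frac{59}{3}\right)^{2}}{3} = \frac{-6 + 2 \cdot \frac{3481}{9}}{3} = \frac{-6 + \frac{6962}{9}}{3} = \frac{1}{3} \cdot \frac{6908}{9} = \frac{6908}{27}$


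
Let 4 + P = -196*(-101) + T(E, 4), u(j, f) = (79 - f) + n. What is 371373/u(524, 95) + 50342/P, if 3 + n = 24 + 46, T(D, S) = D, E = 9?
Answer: 2452041405/336617 ≈ 7284.4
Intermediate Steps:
n = 67 (n = -3 + (24 + 46) = -3 + 70 = 67)
u(j, f) = 146 - f (u(j, f) = (79 - f) + 67 = 146 - f)
P = 19801 (P = -4 + (-196*(-101) + 9) = -4 + (19796 + 9) = -4 + 19805 = 19801)
371373/u(524, 95) + 50342/P = 371373/(146 - 1*95) + 50342/19801 = 371373/(146 - 95) + 50342*(1/19801) = 371373/51 + 50342/19801 = 371373*(1/51) + 50342/19801 = 123791/17 + 50342/19801 = 2452041405/336617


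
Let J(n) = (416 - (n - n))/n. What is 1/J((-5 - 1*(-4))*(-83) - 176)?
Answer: -93/416 ≈ -0.22356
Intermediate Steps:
J(n) = 416/n (J(n) = (416 - 1*0)/n = (416 + 0)/n = 416/n)
1/J((-5 - 1*(-4))*(-83) - 176) = 1/(416/((-5 - 1*(-4))*(-83) - 176)) = 1/(416/((-5 + 4)*(-83) - 176)) = 1/(416/(-1*(-83) - 176)) = 1/(416/(83 - 176)) = 1/(416/(-93)) = 1/(416*(-1/93)) = 1/(-416/93) = -93/416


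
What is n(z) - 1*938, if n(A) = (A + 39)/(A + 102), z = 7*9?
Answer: -51556/55 ≈ -937.38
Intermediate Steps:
z = 63
n(A) = (39 + A)/(102 + A)
n(z) - 1*938 = (39 + 63)/(102 + 63) - 1*938 = 102/165 - 938 = (1/165)*102 - 938 = 34/55 - 938 = -51556/55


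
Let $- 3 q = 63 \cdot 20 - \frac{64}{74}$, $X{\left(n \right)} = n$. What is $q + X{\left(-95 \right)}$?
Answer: $- \frac{57133}{111} \approx -514.71$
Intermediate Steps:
$q = - \frac{46588}{111}$ ($q = - \frac{63 \cdot 20 - \frac{64}{74}}{3} = - \frac{1260 - \frac{32}{37}}{3} = \left(- \frac{1}{3}\right) \frac{46588}{37} = - \frac{46588}{111} \approx -419.71$)
$q + X{\left(-95 \right)} = - \frac{46588}{111} - 95 = - \frac{57133}{111}$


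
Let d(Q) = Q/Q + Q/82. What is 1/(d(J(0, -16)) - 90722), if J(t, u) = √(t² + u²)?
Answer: -41/3719553 ≈ -1.1023e-5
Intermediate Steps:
d(Q) = 1 + Q/82 (d(Q) = 1 + Q*(1/82) = 1 + Q/82)
1/(d(J(0, -16)) - 90722) = 1/((1 + √(0² + (-16)²)/82) - 90722) = 1/((1 + √(0 + 256)/82) - 90722) = 1/((1 + √256/82) - 90722) = 1/((1 + (1/82)*16) - 90722) = 1/((1 + 8/41) - 90722) = 1/(49/41 - 90722) = 1/(-3719553/41) = -41/3719553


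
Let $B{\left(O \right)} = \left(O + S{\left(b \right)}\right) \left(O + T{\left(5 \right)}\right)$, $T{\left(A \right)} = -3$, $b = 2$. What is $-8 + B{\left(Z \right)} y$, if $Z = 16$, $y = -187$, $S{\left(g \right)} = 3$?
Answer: $-46197$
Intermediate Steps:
$B{\left(O \right)} = \left(-3 + O\right) \left(3 + O\right)$ ($B{\left(O \right)} = \left(O + 3\right) \left(O - 3\right) = \left(3 + O\right) \left(-3 + O\right) = \left(-3 + O\right) \left(3 + O\right)$)
$-8 + B{\left(Z \right)} y = -8 + \left(-9 + 16^{2}\right) \left(-187\right) = -8 + \left(-9 + 256\right) \left(-187\right) = -8 + 247 \left(-187\right) = -8 - 46189 = -46197$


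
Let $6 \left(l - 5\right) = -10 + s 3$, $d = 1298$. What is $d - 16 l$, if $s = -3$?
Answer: $\frac{3806}{3} \approx 1268.7$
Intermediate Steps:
$l = \frac{11}{6}$ ($l = 5 + \frac{-10 - 9}{6} = 5 + \frac{1}{6} \left(-19\right) = 5 - \frac{19}{6} = \frac{11}{6} \approx 1.8333$)
$d - 16 l = 1298 - \frac{88}{3} = \frac{3806}{3}$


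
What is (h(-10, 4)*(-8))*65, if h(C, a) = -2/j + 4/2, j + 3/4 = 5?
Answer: -13520/17 ≈ -795.29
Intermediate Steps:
j = 17/4 (j = -¾ + 5 = 17/4 ≈ 4.2500)
h(C, a) = 26/17 (h(C, a) = -2/17/4 + 4/2 = -2*4/17 + 4*(½) = -8/17 + 2 = 26/17)
(h(-10, 4)*(-8))*65 = ((26/17)*(-8))*65 = -208/17*65 = -13520/17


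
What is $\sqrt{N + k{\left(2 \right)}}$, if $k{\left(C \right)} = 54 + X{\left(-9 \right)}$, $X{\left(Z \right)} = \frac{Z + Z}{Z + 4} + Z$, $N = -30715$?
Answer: $\frac{2 i \sqrt{191665}}{5} \approx 175.12 i$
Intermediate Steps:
$X{\left(Z \right)} = Z + \frac{2 Z}{4 + Z}$ ($X{\left(Z \right)} = \frac{2 Z}{4 + Z} + Z = Z + \frac{2 Z}{4 + Z}$)
$k{\left(C \right)} = \frac{243}{5}$ ($k{\left(C \right)} = 54 - \frac{9 \left(6 - 9\right)}{4 - 9} = 54 - 9 \frac{1}{-5} \left(-3\right) = 54 - \left(- \frac{9}{5}\right) \left(-3\right) = 54 - \frac{27}{5} = \frac{243}{5}$)
$\sqrt{N + k{\left(2 \right)}} = \sqrt{-30715 + \frac{243}{5}} = \sqrt{- \frac{153332}{5}} = \frac{2 i \sqrt{191665}}{5}$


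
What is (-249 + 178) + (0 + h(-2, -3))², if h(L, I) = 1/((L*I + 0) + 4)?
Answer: -7099/100 ≈ -70.990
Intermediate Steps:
h(L, I) = 1/(4 + I*L) (h(L, I) = 1/((I*L + 0) + 4) = 1/(I*L + 4) = 1/(4 + I*L))
(-249 + 178) + (0 + h(-2, -3))² = (-249 + 178) + (0 + 1/(4 - 3*(-2)))² = -71 + (0 + 1/(4 + 6))² = -71 + (0 + 1/10)² = -71 + (0 + ⅒)² = -71 + (⅒)² = -71 + 1/100 = -7099/100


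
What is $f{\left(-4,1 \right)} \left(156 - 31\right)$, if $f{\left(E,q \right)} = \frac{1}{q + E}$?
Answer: $- \frac{125}{3} \approx -41.667$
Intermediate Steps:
$f{\left(E,q \right)} = \frac{1}{E + q}$
$f{\left(-4,1 \right)} \left(156 - 31\right) = \frac{156 - 31}{-4 + 1} = \frac{1}{-3} \cdot 125 = \left(- \frac{1}{3}\right) 125 = - \frac{125}{3}$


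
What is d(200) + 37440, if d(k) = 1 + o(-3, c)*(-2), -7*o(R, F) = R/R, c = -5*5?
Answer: 262089/7 ≈ 37441.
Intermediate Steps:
c = -25
o(R, F) = -1/7 (o(R, F) = -R/(7*R) = -1/7*1 = -1/7)
d(k) = 9/7 (d(k) = 1 - 1/7*(-2) = 1 + 2/7 = 9/7)
d(200) + 37440 = 9/7 + 37440 = 262089/7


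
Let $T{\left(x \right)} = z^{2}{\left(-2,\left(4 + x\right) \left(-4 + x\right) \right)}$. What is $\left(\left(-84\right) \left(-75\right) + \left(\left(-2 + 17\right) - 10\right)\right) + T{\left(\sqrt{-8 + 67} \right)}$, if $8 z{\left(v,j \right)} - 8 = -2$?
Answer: $\frac{100889}{16} \approx 6305.6$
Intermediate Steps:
$z{\left(v,j \right)} = \frac{3}{4}$ ($z{\left(v,j \right)} = 1 + \frac{1}{8} \left(-2\right) = 1 - \frac{1}{4} = \frac{3}{4}$)
$T{\left(x \right)} = \frac{9}{16}$ ($T{\left(x \right)} = \left(\frac{3}{4}\right)^{2} = \frac{9}{16}$)
$\left(\left(-84\right) \left(-75\right) + \left(\left(-2 + 17\right) - 10\right)\right) + T{\left(\sqrt{-8 + 67} \right)} = \left(\left(-84\right) \left(-75\right) + \left(\left(-2 + 17\right) - 10\right)\right) + \frac{9}{16} = \left(6300 + \left(15 - 10\right)\right) + \frac{9}{16} = \left(6300 + 5\right) + \frac{9}{16} = 6305 + \frac{9}{16} = \frac{100889}{16}$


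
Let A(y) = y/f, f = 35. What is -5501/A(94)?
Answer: -192535/94 ≈ -2048.2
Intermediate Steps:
A(y) = y/35
-5501/A(94) = -5501/((1/35)*94) = -5501/94/35 = -5501*35/94 = -192535/94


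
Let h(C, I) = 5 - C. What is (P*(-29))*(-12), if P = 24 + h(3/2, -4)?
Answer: 9570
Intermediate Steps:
P = 55/2 (P = 24 + (5 - 3/2) = 24 + 7/2 = 55/2 ≈ 27.500)
(P*(-29))*(-12) = ((55/2)*(-29))*(-12) = -1595/2*(-12) = 9570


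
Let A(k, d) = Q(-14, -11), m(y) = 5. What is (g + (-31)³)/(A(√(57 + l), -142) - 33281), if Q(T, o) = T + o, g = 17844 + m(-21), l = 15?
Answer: 853/2379 ≈ 0.35855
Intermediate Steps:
g = 17849 (g = 17844 + 5 = 17849)
A(k, d) = -25 (A(k, d) = -14 - 11 = -25)
(g + (-31)³)/(A(√(57 + l), -142) - 33281) = (17849 + (-31)³)/(-25 - 33281) = (17849 - 29791)/(-33306) = -11942*(-1/33306) = 853/2379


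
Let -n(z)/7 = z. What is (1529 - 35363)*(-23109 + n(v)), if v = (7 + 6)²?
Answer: 821895528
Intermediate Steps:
v = 169 (v = 13² = 169)
n(z) = -7*z
(1529 - 35363)*(-23109 + n(v)) = (1529 - 35363)*(-23109 - 7*169) = -33834*(-23109 - 1183) = -33834*(-24292) = 821895528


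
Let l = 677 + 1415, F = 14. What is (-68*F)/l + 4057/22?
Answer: 2116575/11506 ≈ 183.95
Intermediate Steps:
l = 2092
(-68*F)/l + 4057/22 = -68*14/2092 + 4057/22 = -952*1/2092 + 4057*(1/22) = -238/523 + 4057/22 = 2116575/11506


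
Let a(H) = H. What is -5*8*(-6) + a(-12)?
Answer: 228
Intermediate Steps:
-5*8*(-6) + a(-12) = -5*8*(-6) - 12 = -40*(-6) - 12 = 240 - 12 = 228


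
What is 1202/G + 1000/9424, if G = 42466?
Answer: 3362103/25012474 ≈ 0.13442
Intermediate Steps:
1202/G + 1000/9424 = 1202/42466 + 1000/9424 = 1202*(1/42466) + 1000*(1/9424) = 601/21233 + 125/1178 = 3362103/25012474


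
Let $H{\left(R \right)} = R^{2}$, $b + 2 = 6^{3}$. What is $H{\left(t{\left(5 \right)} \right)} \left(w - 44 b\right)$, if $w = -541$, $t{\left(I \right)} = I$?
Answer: $-248925$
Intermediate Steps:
$b = 214$ ($b = -2 + 6^{3} = -2 + 216 = 214$)
$H{\left(t{\left(5 \right)} \right)} \left(w - 44 b\right) = 5^{2} \left(-541 - 9416\right) = 25 \left(-541 - 9416\right) = 25 \left(-9957\right) = -248925$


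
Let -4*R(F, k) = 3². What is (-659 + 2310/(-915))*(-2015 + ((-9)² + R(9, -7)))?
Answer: 312533985/244 ≈ 1.2809e+6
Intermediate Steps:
R(F, k) = -9/4 (R(F, k) = -¼*3² = -¼*9 = -9/4)
(-659 + 2310/(-915))*(-2015 + ((-9)² + R(9, -7))) = (-659 + 2310/(-915))*(-2015 + ((-9)² - 9/4)) = (-659 + 2310*(-1/915))*(-2015 + (81 - 9/4)) = (-659 - 154/61)*(-2015 + 315/4) = -40353/61*(-7745/4) = 312533985/244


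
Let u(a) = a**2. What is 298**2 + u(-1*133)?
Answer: 106493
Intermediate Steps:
298**2 + u(-1*133) = 298**2 + (-1*133)**2 = 88804 + (-133)**2 = 88804 + 17689 = 106493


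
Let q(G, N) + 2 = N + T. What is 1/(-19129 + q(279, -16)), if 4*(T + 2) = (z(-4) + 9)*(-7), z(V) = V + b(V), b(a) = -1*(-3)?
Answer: -1/19163 ≈ -5.2184e-5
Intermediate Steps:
b(a) = 3
z(V) = 3 + V (z(V) = V + 3 = 3 + V)
T = -16 (T = -2 + (((3 - 4) + 9)*(-7))/4 = -2 + ((-1 + 9)*(-7))/4 = -2 + (8*(-7))/4 = -2 + (¼)*(-56) = -2 - 14 = -16)
q(G, N) = -18 + N (q(G, N) = -2 + (N - 16) = -2 + (-16 + N) = -18 + N)
1/(-19129 + q(279, -16)) = 1/(-19129 + (-18 - 16)) = 1/(-19129 - 34) = 1/(-19163) = -1/19163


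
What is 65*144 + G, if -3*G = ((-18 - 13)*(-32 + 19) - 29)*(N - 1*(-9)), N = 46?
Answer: 7510/3 ≈ 2503.3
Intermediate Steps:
G = -20570/3 (G = -((-18 - 13)*(-32 + 19) - 29)*(46 - 1*(-9))/3 = -(-31*(-13) - 29)*(46 + 9)/3 = -(403 - 29)*55/3 = -374*55/3 = -1/3*20570 = -20570/3 ≈ -6856.7)
65*144 + G = 65*144 - 20570/3 = 9360 - 20570/3 = 7510/3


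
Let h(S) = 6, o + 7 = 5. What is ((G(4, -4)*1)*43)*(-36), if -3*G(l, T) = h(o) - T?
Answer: 5160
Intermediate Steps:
o = -2 (o = -7 + 5 = -2)
G(l, T) = -2 + T/3 (G(l, T) = -(6 - T)/3 = -2 + T/3)
((G(4, -4)*1)*43)*(-36) = (((-2 + (1/3)*(-4))*1)*43)*(-36) = (((-2 - 4/3)*1)*43)*(-36) = (-10/3*1*43)*(-36) = -10/3*43*(-36) = -430/3*(-36) = 5160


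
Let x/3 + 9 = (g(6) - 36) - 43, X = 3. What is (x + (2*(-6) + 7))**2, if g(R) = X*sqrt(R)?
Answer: 72847 - 4842*sqrt(6) ≈ 60987.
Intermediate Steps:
g(R) = 3*sqrt(R)
x = -264 + 9*sqrt(6) (x = -27 + 3*((3*sqrt(6) - 36) - 43) = -27 + 3*((-36 + 3*sqrt(6)) - 43) = -27 + 3*(-79 + 3*sqrt(6)) = -27 + (-237 + 9*sqrt(6)) = -264 + 9*sqrt(6) ≈ -241.95)
(x + (2*(-6) + 7))**2 = ((-264 + 9*sqrt(6)) + (2*(-6) + 7))**2 = ((-264 + 9*sqrt(6)) + (-12 + 7))**2 = ((-264 + 9*sqrt(6)) - 5)**2 = (-269 + 9*sqrt(6))**2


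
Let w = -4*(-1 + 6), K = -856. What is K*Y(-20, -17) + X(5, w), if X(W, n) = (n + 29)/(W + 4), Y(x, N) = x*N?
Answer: -291039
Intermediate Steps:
Y(x, N) = N*x
w = -20 (w = -4*5 = -20)
X(W, n) = (29 + n)/(4 + W)
K*Y(-20, -17) + X(5, w) = -(-14552)*(-20) + (29 - 20)/(4 + 5) = -856*340 + 9/9 = -291040 + (⅑)*9 = -291040 + 1 = -291039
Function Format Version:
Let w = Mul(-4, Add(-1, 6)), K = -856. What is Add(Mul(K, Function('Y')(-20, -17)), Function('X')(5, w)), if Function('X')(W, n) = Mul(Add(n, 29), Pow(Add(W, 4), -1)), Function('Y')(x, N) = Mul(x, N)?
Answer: -291039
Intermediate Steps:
Function('Y')(x, N) = Mul(N, x)
w = -20 (w = Mul(-4, 5) = -20)
Function('X')(W, n) = Mul(Pow(Add(4, W), -1), Add(29, n)) (Function('X')(W, n) = Mul(Add(29, n), Pow(Add(4, W), -1)) = Mul(Pow(Add(4, W), -1), Add(29, n)))
Add(Mul(K, Function('Y')(-20, -17)), Function('X')(5, w)) = Add(Mul(-856, Mul(-17, -20)), Mul(Pow(Add(4, 5), -1), Add(29, -20))) = Add(Mul(-856, 340), Mul(Pow(9, -1), 9)) = Add(-291040, Mul(Rational(1, 9), 9)) = Add(-291040, 1) = -291039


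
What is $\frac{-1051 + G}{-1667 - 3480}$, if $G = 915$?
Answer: $\frac{136}{5147} \approx 0.026423$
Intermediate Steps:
$\frac{-1051 + G}{-1667 - 3480} = \frac{-1051 + 915}{-1667 - 3480} = - \frac{136}{-5147} = \left(-136\right) \left(- \frac{1}{5147}\right) = \frac{136}{5147}$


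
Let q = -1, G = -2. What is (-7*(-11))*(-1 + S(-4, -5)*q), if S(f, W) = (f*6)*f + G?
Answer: -7315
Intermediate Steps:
S(f, W) = -2 + 6*f² (S(f, W) = (f*6)*f - 2 = (6*f)*f - 2 = 6*f² - 2 = -2 + 6*f²)
(-7*(-11))*(-1 + S(-4, -5)*q) = (-7*(-11))*(-1 + (-2 + 6*(-4)²)*(-1)) = 77*(-1 + (-2 + 6*16)*(-1)) = 77*(-1 + (-2 + 96)*(-1)) = 77*(-1 + 94*(-1)) = 77*(-1 - 94) = 77*(-95) = -7315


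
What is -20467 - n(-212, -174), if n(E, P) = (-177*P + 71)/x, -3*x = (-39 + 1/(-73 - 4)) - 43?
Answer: -45459948/2105 ≈ -21596.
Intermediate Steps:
x = 2105/77 (x = -((-39 + 1/(-73 - 4)) - 43)/3 = -((-39 + 1/(-77)) - 43)/3 = -((-39 - 1/77) - 43)/3 = -(-3004/77 - 43)/3 = -⅓*(-6315/77) = 2105/77 ≈ 27.338)
n(E, P) = 5467/2105 - 13629*P/2105 (n(E, P) = (-177*P + 71)/(2105/77) = (71 - 177*P)*(77/2105) = 5467/2105 - 13629*P/2105)
-20467 - n(-212, -174) = -20467 - (5467/2105 - 13629/2105*(-174)) = -20467 - (5467/2105 + 2371446/2105) = -20467 - 1*2376913/2105 = -20467 - 2376913/2105 = -45459948/2105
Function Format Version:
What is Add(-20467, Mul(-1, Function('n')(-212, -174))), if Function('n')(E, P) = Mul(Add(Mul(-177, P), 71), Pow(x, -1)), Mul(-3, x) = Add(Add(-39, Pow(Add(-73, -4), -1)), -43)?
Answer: Rational(-45459948, 2105) ≈ -21596.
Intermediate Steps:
x = Rational(2105, 77) (x = Mul(Rational(-1, 3), Add(Add(-39, Pow(Add(-73, -4), -1)), -43)) = Mul(Rational(-1, 3), Add(Add(-39, Pow(-77, -1)), -43)) = Mul(Rational(-1, 3), Add(Add(-39, Rational(-1, 77)), -43)) = Mul(Rational(-1, 3), Add(Rational(-3004, 77), -43)) = Mul(Rational(-1, 3), Rational(-6315, 77)) = Rational(2105, 77) ≈ 27.338)
Function('n')(E, P) = Add(Rational(5467, 2105), Mul(Rational(-13629, 2105), P)) (Function('n')(E, P) = Mul(Add(Mul(-177, P), 71), Pow(Rational(2105, 77), -1)) = Mul(Add(71, Mul(-177, P)), Rational(77, 2105)) = Add(Rational(5467, 2105), Mul(Rational(-13629, 2105), P)))
Add(-20467, Mul(-1, Function('n')(-212, -174))) = Add(-20467, Mul(-1, Add(Rational(5467, 2105), Mul(Rational(-13629, 2105), -174)))) = Add(-20467, Mul(-1, Add(Rational(5467, 2105), Rational(2371446, 2105)))) = Add(-20467, Mul(-1, Rational(2376913, 2105))) = Add(-20467, Rational(-2376913, 2105)) = Rational(-45459948, 2105)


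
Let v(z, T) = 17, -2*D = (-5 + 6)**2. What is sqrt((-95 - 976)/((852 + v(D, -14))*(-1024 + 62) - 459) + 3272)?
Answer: sqrt(129412627355)/6289 ≈ 57.201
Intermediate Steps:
D = -1/2 (D = -(-5 + 6)**2/2 = -1/2*1**2 = -1/2*1 = -1/2 ≈ -0.50000)
sqrt((-95 - 976)/((852 + v(D, -14))*(-1024 + 62) - 459) + 3272) = sqrt((-95 - 976)/((852 + 17)*(-1024 + 62) - 459) + 3272) = sqrt(-1071/(869*(-962) - 459) + 3272) = sqrt(-1071/(-835978 - 459) + 3272) = sqrt(-1071/(-836437) + 3272) = sqrt(-1071*(-1/836437) + 3272) = sqrt(153/119491 + 3272) = sqrt(390974705/119491) = sqrt(129412627355)/6289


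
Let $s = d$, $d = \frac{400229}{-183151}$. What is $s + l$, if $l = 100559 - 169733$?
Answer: $- \frac{12669687503}{183151} \approx -69176.0$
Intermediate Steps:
$l = -69174$ ($l = 100559 - 169733 = -69174$)
$d = - \frac{400229}{183151}$ ($d = 400229 \left(- \frac{1}{183151}\right) = - \frac{400229}{183151} \approx -2.1852$)
$s = - \frac{400229}{183151} \approx -2.1852$
$s + l = - \frac{400229}{183151} - 69174 = - \frac{12669687503}{183151}$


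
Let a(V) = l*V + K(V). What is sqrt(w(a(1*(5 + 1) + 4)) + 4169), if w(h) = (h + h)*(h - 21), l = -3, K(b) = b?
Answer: sqrt(5809) ≈ 76.217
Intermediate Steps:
a(V) = -2*V (a(V) = -3*V + V = -2*V)
w(h) = 2*h*(-21 + h) (w(h) = (2*h)*(-21 + h) = 2*h*(-21 + h))
sqrt(w(a(1*(5 + 1) + 4)) + 4169) = sqrt(2*(-2*(1*(5 + 1) + 4))*(-21 - 2*(1*(5 + 1) + 4)) + 4169) = sqrt(2*(-2*(1*6 + 4))*(-21 - 2*(1*6 + 4)) + 4169) = sqrt(2*(-2*(6 + 4))*(-21 - 2*(6 + 4)) + 4169) = sqrt(2*(-2*10)*(-21 - 2*10) + 4169) = sqrt(2*(-20)*(-21 - 20) + 4169) = sqrt(2*(-20)*(-41) + 4169) = sqrt(1640 + 4169) = sqrt(5809)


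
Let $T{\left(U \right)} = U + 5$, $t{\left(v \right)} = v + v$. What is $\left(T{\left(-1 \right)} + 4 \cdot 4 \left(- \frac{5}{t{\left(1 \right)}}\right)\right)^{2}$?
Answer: $1296$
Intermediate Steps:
$t{\left(v \right)} = 2 v$
$T{\left(U \right)} = 5 + U$
$\left(T{\left(-1 \right)} + 4 \cdot 4 \left(- \frac{5}{t{\left(1 \right)}}\right)\right)^{2} = \left(\left(5 - 1\right) + 4 \cdot 4 \left(- \frac{5}{2 \cdot 1}\right)\right)^{2} = \left(4 + 16 \left(- \frac{5}{2}\right)\right)^{2} = \left(4 - 40\right)^{2} = \left(-36\right)^{2} = 1296$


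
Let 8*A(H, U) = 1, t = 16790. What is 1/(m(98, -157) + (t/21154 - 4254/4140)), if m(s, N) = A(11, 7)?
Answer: -29192520/3177107 ≈ -9.1884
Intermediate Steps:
A(H, U) = ⅛ (A(H, U) = (⅛)*1 = ⅛)
m(s, N) = ⅛
1/(m(98, -157) + (t/21154 - 4254/4140)) = 1/(⅛ + (16790/21154 - 4254/4140)) = 1/(⅛ + (16790*(1/21154) - 4254*1/4140)) = 1/(⅛ + (8395/10577 - 709/690)) = 1/(⅛ - 1706543/7298130) = 1/(-3177107/29192520) = -29192520/3177107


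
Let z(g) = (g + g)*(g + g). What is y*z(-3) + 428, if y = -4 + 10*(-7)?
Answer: -2236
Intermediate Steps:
y = -74 (y = -4 - 70 = -74)
z(g) = 4*g² (z(g) = (2*g)*(2*g) = 4*g²)
y*z(-3) + 428 = -296*(-3)² + 428 = -296*9 + 428 = -74*36 + 428 = -2664 + 428 = -2236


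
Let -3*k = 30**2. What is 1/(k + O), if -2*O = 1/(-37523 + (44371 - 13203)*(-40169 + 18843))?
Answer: -1329452582/398835774599 ≈ -0.0033333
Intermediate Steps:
k = -300 (k = -1/3*30**2 = -1/3*900 = -300)
O = 1/1329452582 (O = -1/(2*(-37523 + (44371 - 13203)*(-40169 + 18843))) = -1/(2*(-37523 + 31168*(-21326))) = -1/(2*(-37523 - 664688768)) = -1/2/(-664726291) = -1/2*(-1/664726291) = 1/1329452582 ≈ 7.5219e-10)
1/(k + O) = 1/(-300 + 1/1329452582) = 1/(-398835774599/1329452582) = -1329452582/398835774599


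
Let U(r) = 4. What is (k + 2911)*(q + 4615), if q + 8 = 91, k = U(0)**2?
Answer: 13751046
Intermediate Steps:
k = 16 (k = 4**2 = 16)
q = 83 (q = -8 + 91 = 83)
(k + 2911)*(q + 4615) = (16 + 2911)*(83 + 4615) = 2927*4698 = 13751046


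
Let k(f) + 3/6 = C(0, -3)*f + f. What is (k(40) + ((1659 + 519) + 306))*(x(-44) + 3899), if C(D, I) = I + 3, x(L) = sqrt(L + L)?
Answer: 19678253/2 + 5047*I*sqrt(22) ≈ 9.8391e+6 + 23673.0*I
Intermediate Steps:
x(L) = sqrt(2)*sqrt(L) (x(L) = sqrt(2*L) = sqrt(2)*sqrt(L))
C(D, I) = 3 + I
k(f) = -1/2 + f (k(f) = -1/2 + ((3 - 3)*f + f) = -1/2 + (0*f + f) = -1/2 + (0 + f) = -1/2 + f)
(k(40) + ((1659 + 519) + 306))*(x(-44) + 3899) = ((-1/2 + 40) + ((1659 + 519) + 306))*(sqrt(2)*sqrt(-44) + 3899) = (79/2 + (2178 + 306))*(sqrt(2)*(2*I*sqrt(11)) + 3899) = (79/2 + 2484)*(2*I*sqrt(22) + 3899) = 5047*(3899 + 2*I*sqrt(22))/2 = 19678253/2 + 5047*I*sqrt(22)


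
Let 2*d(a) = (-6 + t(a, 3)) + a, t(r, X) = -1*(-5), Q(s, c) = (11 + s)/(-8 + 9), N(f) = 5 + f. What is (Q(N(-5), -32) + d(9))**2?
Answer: 225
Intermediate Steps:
Q(s, c) = 11 + s (Q(s, c) = (11 + s)/1 = (11 + s)*1 = 11 + s)
t(r, X) = 5
d(a) = -1/2 + a/2 (d(a) = ((-6 + 5) + a)/2 = (-1 + a)/2 = -1/2 + a/2)
(Q(N(-5), -32) + d(9))**2 = ((11 + (5 - 5)) + (-1/2 + (1/2)*9))**2 = ((11 + 0) + (-1/2 + 9/2))**2 = (11 + 4)**2 = 15**2 = 225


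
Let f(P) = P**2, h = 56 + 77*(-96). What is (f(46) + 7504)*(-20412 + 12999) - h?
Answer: -71305724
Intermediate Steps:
h = -7336 (h = 56 - 7392 = -7336)
(f(46) + 7504)*(-20412 + 12999) - h = (46**2 + 7504)*(-20412 + 12999) - 1*(-7336) = (2116 + 7504)*(-7413) + 7336 = 9620*(-7413) + 7336 = -71313060 + 7336 = -71305724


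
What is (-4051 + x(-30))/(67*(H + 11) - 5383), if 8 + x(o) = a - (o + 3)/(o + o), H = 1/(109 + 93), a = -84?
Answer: 8369769/9384250 ≈ 0.89190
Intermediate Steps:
H = 1/202 ≈ 0.0049505
x(o) = -92 - (3 + o)/(2*o) (x(o) = -8 + (-84 - (o + 3)/(o + o)) = -8 + (-84 - (3 + o)/(2*o)) = -92 - (3 + o)/(2*o))
(-4051 + x(-30))/(67*(H + 11) - 5383) = (-4051 + (½)*(-3 - 185*(-30))/(-30))/(67*(1/202 + 11) - 5383) = (-4051 + (½)*(-1/30)*(-3 + 5550))/(67*(2223/202) - 5383) = (-4051 + (½)*(-1/30)*5547)/(148941/202 - 5383) = (-4051 - 1849/20)/(-938425/202) = -82869/20*(-202/938425) = 8369769/9384250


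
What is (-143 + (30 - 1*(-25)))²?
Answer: 7744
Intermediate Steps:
(-143 + (30 - 1*(-25)))² = (-143 + (30 + 25))² = (-143 + 55)² = (-88)² = 7744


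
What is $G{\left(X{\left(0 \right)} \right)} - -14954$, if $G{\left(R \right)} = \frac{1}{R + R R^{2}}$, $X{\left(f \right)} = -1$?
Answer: $\frac{29907}{2} \approx 14954.0$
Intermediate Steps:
$G{\left(R \right)} = \frac{1}{R + R^{3}}$
$G{\left(X{\left(0 \right)} \right)} - -14954 = \frac{1}{-1 + \left(-1\right)^{3}} - -14954 = \frac{1}{-1 - 1} + 14954 = \frac{1}{-2} + 14954 = - \frac{1}{2} + 14954 = \frac{29907}{2}$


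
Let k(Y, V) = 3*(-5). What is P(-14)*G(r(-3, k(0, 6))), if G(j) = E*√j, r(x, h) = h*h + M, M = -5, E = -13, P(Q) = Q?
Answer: 364*√55 ≈ 2699.5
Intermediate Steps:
k(Y, V) = -15
r(x, h) = -5 + h² (r(x, h) = h*h - 5 = h² - 5 = -5 + h²)
G(j) = -13*√j
P(-14)*G(r(-3, k(0, 6))) = -(-182)*√(-5 + (-15)²) = -(-182)*√(-5 + 225) = -(-182)*√220 = -(-182)*2*√55 = -(-364)*√55 = 364*√55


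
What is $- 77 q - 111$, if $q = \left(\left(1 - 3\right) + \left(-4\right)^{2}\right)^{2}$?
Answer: $-15203$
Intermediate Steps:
$q = 196$ ($q = \left(-2 + 16\right)^{2} = 14^{2} = 196$)
$- 77 q - 111 = \left(-77\right) 196 - 111 = -15092 - 111 = -15203$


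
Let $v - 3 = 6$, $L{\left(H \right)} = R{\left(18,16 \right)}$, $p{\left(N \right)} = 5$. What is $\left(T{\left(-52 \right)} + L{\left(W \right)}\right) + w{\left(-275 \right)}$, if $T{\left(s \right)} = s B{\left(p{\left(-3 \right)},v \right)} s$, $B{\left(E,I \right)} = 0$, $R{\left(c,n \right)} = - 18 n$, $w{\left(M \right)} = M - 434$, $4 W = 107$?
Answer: $-997$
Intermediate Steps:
$W = \frac{107}{4}$ ($W = \frac{1}{4} \cdot 107 = \frac{107}{4} \approx 26.75$)
$w{\left(M \right)} = -434 + M$
$L{\left(H \right)} = -288$ ($L{\left(H \right)} = \left(-18\right) 16 = -288$)
$v = 9$ ($v = 3 + 6 = 9$)
$T{\left(s \right)} = 0$ ($T{\left(s \right)} = s 0 s = 0 s = 0$)
$\left(T{\left(-52 \right)} + L{\left(W \right)}\right) + w{\left(-275 \right)} = \left(0 - 288\right) - 709 = -288 - 709 = -997$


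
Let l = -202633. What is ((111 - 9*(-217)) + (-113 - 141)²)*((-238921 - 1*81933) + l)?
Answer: -34853764460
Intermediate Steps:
((111 - 9*(-217)) + (-113 - 141)²)*((-238921 - 1*81933) + l) = ((111 - 9*(-217)) + (-113 - 141)²)*((-238921 - 1*81933) - 202633) = ((111 + 1953) + (-254)²)*((-238921 - 81933) - 202633) = (2064 + 64516)*(-320854 - 202633) = 66580*(-523487) = -34853764460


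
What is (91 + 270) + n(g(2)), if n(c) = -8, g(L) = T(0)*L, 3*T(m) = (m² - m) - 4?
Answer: 353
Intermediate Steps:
T(m) = -4/3 - m/3 + m²/3 (T(m) = ((m² - m) - 4)/3 = (-4 + m² - m)/3 = -4/3 - m/3 + m²/3)
g(L) = -4*L/3 (g(L) = (-4/3 - ⅓*0 + (⅓)*0²)*L = (-4/3 + 0 + (⅓)*0)*L = (-4/3 + 0 + 0)*L = -4*L/3)
(91 + 270) + n(g(2)) = (91 + 270) - 8 = 361 - 8 = 353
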